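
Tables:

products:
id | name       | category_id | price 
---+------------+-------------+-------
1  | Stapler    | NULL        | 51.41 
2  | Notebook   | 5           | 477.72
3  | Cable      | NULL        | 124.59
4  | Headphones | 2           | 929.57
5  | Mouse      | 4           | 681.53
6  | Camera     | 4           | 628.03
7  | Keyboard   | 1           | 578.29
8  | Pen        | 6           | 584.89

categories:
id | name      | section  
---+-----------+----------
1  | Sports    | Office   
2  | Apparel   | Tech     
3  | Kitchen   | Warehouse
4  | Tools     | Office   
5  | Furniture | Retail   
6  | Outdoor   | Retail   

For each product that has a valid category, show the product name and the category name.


INNER JOIN keeps only products rows whose category_id matches an id in categories. Walk through each product:
  - product 1 (Stapler): category_id=NULL, no match -> dropped
  - product 2 (Notebook): category_id=5 -> matches Furniture
  - product 3 (Cable): category_id=NULL, no match -> dropped
  - product 4 (Headphones): category_id=2 -> matches Apparel
  - product 5 (Mouse): category_id=4 -> matches Tools
  - product 6 (Camera): category_id=4 -> matches Tools
  - product 7 (Keyboard): category_id=1 -> matches Sports
  - product 8 (Pen): category_id=6 -> matches Outdoor
So 2 of 8 rows are dropped.

SQL:
SELECT a.name, b.name AS category
FROM products a
INNER JOIN categories b ON a.category_id = b.id

Result:
name       | category 
-----------+----------
Notebook   | Furniture
Headphones | Apparel  
Mouse      | Tools    
Camera     | Tools    
Keyboard   | Sports   
Pen        | Outdoor  


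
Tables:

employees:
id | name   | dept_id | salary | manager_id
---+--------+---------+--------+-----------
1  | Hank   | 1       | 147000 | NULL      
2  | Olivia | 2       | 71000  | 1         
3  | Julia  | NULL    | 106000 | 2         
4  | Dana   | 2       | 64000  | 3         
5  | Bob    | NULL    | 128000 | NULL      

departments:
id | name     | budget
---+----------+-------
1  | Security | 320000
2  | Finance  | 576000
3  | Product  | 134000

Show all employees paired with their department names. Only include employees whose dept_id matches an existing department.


INNER JOIN keeps only employees rows whose dept_id matches an id in departments. Walk through each employee:
  - employee 1 (Hank): dept_id=1 -> matches Security
  - employee 2 (Olivia): dept_id=2 -> matches Finance
  - employee 3 (Julia): dept_id=NULL, no match -> dropped
  - employee 4 (Dana): dept_id=2 -> matches Finance
  - employee 5 (Bob): dept_id=NULL, no match -> dropped
So 2 of 5 rows are dropped.

SQL:
SELECT a.name, b.name AS department
FROM employees a
INNER JOIN departments b ON a.dept_id = b.id

Result:
name   | department
-------+-----------
Hank   | Security  
Olivia | Finance   
Dana   | Finance   


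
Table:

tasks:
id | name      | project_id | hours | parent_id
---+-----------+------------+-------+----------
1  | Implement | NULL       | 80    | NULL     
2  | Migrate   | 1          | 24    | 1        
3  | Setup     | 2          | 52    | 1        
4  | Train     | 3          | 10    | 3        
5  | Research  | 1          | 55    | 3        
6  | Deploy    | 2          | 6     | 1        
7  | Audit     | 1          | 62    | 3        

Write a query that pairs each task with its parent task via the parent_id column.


This is a self-join: tasks is joined to a second copy of itself, matching each row's parent_id to another row's id. Use LEFT JOIN so rows with parent_id=NULL are kept.
  - task 1 (Implement): parent_id=NULL -> NULL
  - task 2 (Migrate): parent_id=1 -> Implement
  - task 3 (Setup): parent_id=1 -> Implement
  - task 4 (Train): parent_id=3 -> Setup
  - task 5 (Research): parent_id=3 -> Setup
  - task 6 (Deploy): parent_id=1 -> Implement
  - task 7 (Audit): parent_id=3 -> Setup

SQL:
SELECT a.name AS item, b.name AS parent
FROM tasks a
LEFT JOIN tasks b ON a.parent_id = b.id

Result:
item      | parent   
----------+----------
Implement | NULL     
Migrate   | Implement
Setup     | Implement
Train     | Setup    
Research  | Setup    
Deploy    | Implement
Audit     | Setup    


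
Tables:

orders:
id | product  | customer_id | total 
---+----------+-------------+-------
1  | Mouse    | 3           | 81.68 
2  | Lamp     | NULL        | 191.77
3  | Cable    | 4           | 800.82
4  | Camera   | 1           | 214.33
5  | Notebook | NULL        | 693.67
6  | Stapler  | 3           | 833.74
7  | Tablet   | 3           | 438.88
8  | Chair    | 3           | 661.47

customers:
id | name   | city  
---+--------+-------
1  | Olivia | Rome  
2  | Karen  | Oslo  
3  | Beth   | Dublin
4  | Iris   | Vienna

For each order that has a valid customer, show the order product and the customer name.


INNER JOIN keeps only orders rows whose customer_id matches an id in customers. Walk through each order:
  - order 1 (Mouse): customer_id=3 -> matches Beth
  - order 2 (Lamp): customer_id=NULL, no match -> dropped
  - order 3 (Cable): customer_id=4 -> matches Iris
  - order 4 (Camera): customer_id=1 -> matches Olivia
  - order 5 (Notebook): customer_id=NULL, no match -> dropped
  - order 6 (Stapler): customer_id=3 -> matches Beth
  - order 7 (Tablet): customer_id=3 -> matches Beth
  - order 8 (Chair): customer_id=3 -> matches Beth
So 2 of 8 rows are dropped.

SQL:
SELECT a.product, b.name AS customer
FROM orders a
INNER JOIN customers b ON a.customer_id = b.id

Result:
product | customer
--------+---------
Mouse   | Beth    
Cable   | Iris    
Camera  | Olivia  
Stapler | Beth    
Tablet  | Beth    
Chair   | Beth    


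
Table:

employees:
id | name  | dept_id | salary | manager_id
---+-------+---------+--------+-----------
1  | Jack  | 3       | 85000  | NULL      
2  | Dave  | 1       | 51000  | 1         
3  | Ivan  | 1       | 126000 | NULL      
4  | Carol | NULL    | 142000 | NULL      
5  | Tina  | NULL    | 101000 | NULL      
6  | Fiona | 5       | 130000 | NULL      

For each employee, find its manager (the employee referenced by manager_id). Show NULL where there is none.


This is a self-join: employees is joined to a second copy of itself, matching each row's manager_id to another row's id. Use LEFT JOIN so rows with manager_id=NULL are kept.
  - employee 1 (Jack): manager_id=NULL -> NULL
  - employee 2 (Dave): manager_id=1 -> Jack
  - employee 3 (Ivan): manager_id=NULL -> NULL
  - employee 4 (Carol): manager_id=NULL -> NULL
  - employee 5 (Tina): manager_id=NULL -> NULL
  - employee 6 (Fiona): manager_id=NULL -> NULL

SQL:
SELECT a.name AS item, b.name AS manager
FROM employees a
LEFT JOIN employees b ON a.manager_id = b.id

Result:
item  | manager
------+--------
Jack  | NULL   
Dave  | Jack   
Ivan  | NULL   
Carol | NULL   
Tina  | NULL   
Fiona | NULL   


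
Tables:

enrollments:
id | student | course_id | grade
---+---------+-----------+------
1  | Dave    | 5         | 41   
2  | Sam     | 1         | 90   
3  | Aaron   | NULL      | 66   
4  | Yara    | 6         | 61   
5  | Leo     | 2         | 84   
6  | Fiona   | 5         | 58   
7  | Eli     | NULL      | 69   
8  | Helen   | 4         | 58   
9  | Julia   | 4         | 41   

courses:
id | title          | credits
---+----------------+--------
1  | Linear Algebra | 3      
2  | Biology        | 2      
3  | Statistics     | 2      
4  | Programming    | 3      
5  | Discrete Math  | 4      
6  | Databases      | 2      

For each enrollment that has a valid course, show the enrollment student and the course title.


INNER JOIN keeps only enrollments rows whose course_id matches an id in courses. Walk through each enrollment:
  - enrollment 1 (Dave): course_id=5 -> matches Discrete Math
  - enrollment 2 (Sam): course_id=1 -> matches Linear Algebra
  - enrollment 3 (Aaron): course_id=NULL, no match -> dropped
  - enrollment 4 (Yara): course_id=6 -> matches Databases
  - enrollment 5 (Leo): course_id=2 -> matches Biology
  - enrollment 6 (Fiona): course_id=5 -> matches Discrete Math
  - enrollment 7 (Eli): course_id=NULL, no match -> dropped
  - enrollment 8 (Helen): course_id=4 -> matches Programming
  - enrollment 9 (Julia): course_id=4 -> matches Programming
So 2 of 9 rows are dropped.

SQL:
SELECT a.student, b.title AS course
FROM enrollments a
INNER JOIN courses b ON a.course_id = b.id

Result:
student | course        
--------+---------------
Dave    | Discrete Math 
Sam     | Linear Algebra
Yara    | Databases     
Leo     | Biology       
Fiona   | Discrete Math 
Helen   | Programming   
Julia   | Programming   


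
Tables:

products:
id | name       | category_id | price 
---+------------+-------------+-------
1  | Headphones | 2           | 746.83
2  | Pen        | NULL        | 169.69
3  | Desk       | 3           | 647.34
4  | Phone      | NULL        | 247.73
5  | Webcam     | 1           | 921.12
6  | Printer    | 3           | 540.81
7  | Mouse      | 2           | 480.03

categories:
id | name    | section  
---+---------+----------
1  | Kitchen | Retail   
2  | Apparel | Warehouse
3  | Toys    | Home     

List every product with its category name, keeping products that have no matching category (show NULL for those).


LEFT JOIN keeps every row from products (the left table); where category_id has no match in categories, the category columns become NULL. Walk through each product:
  - product 1 (Headphones): category_id=2 -> matches Apparel
  - product 2 (Pen): category_id=NULL, no match -> kept with NULL
  - product 3 (Desk): category_id=3 -> matches Toys
  - product 4 (Phone): category_id=NULL, no match -> kept with NULL
  - product 5 (Webcam): category_id=1 -> matches Kitchen
  - product 6 (Printer): category_id=3 -> matches Toys
  - product 7 (Mouse): category_id=2 -> matches Apparel
All 7 rows appear; 2 have NULL category.

SQL:
SELECT a.name, b.name AS category
FROM products a
LEFT JOIN categories b ON a.category_id = b.id

Result:
name       | category
-----------+---------
Headphones | Apparel 
Pen        | NULL    
Desk       | Toys    
Phone      | NULL    
Webcam     | Kitchen 
Printer    | Toys    
Mouse      | Apparel 


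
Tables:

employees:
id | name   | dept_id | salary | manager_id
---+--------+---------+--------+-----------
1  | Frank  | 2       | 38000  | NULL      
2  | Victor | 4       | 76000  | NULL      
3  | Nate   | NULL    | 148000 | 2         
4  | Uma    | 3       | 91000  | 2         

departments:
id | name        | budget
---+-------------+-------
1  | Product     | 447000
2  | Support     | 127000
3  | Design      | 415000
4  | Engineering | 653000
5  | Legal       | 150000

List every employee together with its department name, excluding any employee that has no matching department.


INNER JOIN keeps only employees rows whose dept_id matches an id in departments. Walk through each employee:
  - employee 1 (Frank): dept_id=2 -> matches Support
  - employee 2 (Victor): dept_id=4 -> matches Engineering
  - employee 3 (Nate): dept_id=NULL, no match -> dropped
  - employee 4 (Uma): dept_id=3 -> matches Design
So 1 of 4 rows is dropped.

SQL:
SELECT a.name, b.name AS department
FROM employees a
INNER JOIN departments b ON a.dept_id = b.id

Result:
name   | department 
-------+------------
Frank  | Support    
Victor | Engineering
Uma    | Design     


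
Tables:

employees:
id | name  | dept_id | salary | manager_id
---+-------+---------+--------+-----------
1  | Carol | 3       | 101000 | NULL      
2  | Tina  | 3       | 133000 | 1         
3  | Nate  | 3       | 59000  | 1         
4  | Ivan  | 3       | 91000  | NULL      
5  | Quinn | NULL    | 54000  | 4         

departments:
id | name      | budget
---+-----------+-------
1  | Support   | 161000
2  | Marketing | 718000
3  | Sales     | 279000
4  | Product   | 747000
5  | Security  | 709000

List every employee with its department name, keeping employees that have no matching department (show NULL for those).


LEFT JOIN keeps every row from employees (the left table); where dept_id has no match in departments, the department columns become NULL. Walk through each employee:
  - employee 1 (Carol): dept_id=3 -> matches Sales
  - employee 2 (Tina): dept_id=3 -> matches Sales
  - employee 3 (Nate): dept_id=3 -> matches Sales
  - employee 4 (Ivan): dept_id=3 -> matches Sales
  - employee 5 (Quinn): dept_id=NULL, no match -> kept with NULL
All 5 rows appear; 1 has NULL department.

SQL:
SELECT a.name, b.name AS department
FROM employees a
LEFT JOIN departments b ON a.dept_id = b.id

Result:
name  | department
------+-----------
Carol | Sales     
Tina  | Sales     
Nate  | Sales     
Ivan  | Sales     
Quinn | NULL      


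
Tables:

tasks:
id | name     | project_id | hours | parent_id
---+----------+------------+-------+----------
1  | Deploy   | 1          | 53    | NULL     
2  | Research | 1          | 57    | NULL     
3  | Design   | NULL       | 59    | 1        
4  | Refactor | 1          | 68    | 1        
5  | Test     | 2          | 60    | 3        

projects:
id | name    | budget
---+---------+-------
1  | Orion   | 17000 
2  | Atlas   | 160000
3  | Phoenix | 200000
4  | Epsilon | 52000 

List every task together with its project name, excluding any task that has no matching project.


INNER JOIN keeps only tasks rows whose project_id matches an id in projects. Walk through each task:
  - task 1 (Deploy): project_id=1 -> matches Orion
  - task 2 (Research): project_id=1 -> matches Orion
  - task 3 (Design): project_id=NULL, no match -> dropped
  - task 4 (Refactor): project_id=1 -> matches Orion
  - task 5 (Test): project_id=2 -> matches Atlas
So 1 of 5 rows is dropped.

SQL:
SELECT a.name, b.name AS project
FROM tasks a
INNER JOIN projects b ON a.project_id = b.id

Result:
name     | project
---------+--------
Deploy   | Orion  
Research | Orion  
Refactor | Orion  
Test     | Atlas  


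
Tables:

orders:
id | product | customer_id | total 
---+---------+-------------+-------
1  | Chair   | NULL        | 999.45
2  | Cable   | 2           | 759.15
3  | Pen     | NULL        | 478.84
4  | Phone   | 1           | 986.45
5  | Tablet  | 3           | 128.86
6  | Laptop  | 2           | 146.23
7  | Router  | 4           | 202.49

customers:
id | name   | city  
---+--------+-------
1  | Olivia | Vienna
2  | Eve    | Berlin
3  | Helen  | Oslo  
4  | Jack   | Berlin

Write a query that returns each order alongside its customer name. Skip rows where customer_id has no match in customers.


INNER JOIN keeps only orders rows whose customer_id matches an id in customers. Walk through each order:
  - order 1 (Chair): customer_id=NULL, no match -> dropped
  - order 2 (Cable): customer_id=2 -> matches Eve
  - order 3 (Pen): customer_id=NULL, no match -> dropped
  - order 4 (Phone): customer_id=1 -> matches Olivia
  - order 5 (Tablet): customer_id=3 -> matches Helen
  - order 6 (Laptop): customer_id=2 -> matches Eve
  - order 7 (Router): customer_id=4 -> matches Jack
So 2 of 7 rows are dropped.

SQL:
SELECT a.product, b.name AS customer
FROM orders a
INNER JOIN customers b ON a.customer_id = b.id

Result:
product | customer
--------+---------
Cable   | Eve     
Phone   | Olivia  
Tablet  | Helen   
Laptop  | Eve     
Router  | Jack    


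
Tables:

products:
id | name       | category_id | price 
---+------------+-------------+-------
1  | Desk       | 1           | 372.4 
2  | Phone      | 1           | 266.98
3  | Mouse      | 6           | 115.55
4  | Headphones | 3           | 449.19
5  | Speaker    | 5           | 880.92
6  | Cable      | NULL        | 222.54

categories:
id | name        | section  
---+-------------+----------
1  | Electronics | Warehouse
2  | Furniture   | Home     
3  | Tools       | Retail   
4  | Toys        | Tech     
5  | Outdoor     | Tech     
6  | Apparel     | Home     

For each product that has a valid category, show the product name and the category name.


INNER JOIN keeps only products rows whose category_id matches an id in categories. Walk through each product:
  - product 1 (Desk): category_id=1 -> matches Electronics
  - product 2 (Phone): category_id=1 -> matches Electronics
  - product 3 (Mouse): category_id=6 -> matches Apparel
  - product 4 (Headphones): category_id=3 -> matches Tools
  - product 5 (Speaker): category_id=5 -> matches Outdoor
  - product 6 (Cable): category_id=NULL, no match -> dropped
So 1 of 6 rows is dropped.

SQL:
SELECT a.name, b.name AS category
FROM products a
INNER JOIN categories b ON a.category_id = b.id

Result:
name       | category   
-----------+------------
Desk       | Electronics
Phone      | Electronics
Mouse      | Apparel    
Headphones | Tools      
Speaker    | Outdoor    


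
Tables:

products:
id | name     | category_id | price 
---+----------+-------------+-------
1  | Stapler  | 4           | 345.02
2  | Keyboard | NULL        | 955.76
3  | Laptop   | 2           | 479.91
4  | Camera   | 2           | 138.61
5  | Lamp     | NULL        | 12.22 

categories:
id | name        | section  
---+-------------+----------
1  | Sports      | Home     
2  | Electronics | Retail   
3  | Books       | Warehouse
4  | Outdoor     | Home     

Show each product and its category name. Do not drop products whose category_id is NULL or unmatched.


LEFT JOIN keeps every row from products (the left table); where category_id has no match in categories, the category columns become NULL. Walk through each product:
  - product 1 (Stapler): category_id=4 -> matches Outdoor
  - product 2 (Keyboard): category_id=NULL, no match -> kept with NULL
  - product 3 (Laptop): category_id=2 -> matches Electronics
  - product 4 (Camera): category_id=2 -> matches Electronics
  - product 5 (Lamp): category_id=NULL, no match -> kept with NULL
All 5 rows appear; 2 have NULL category.

SQL:
SELECT a.name, b.name AS category
FROM products a
LEFT JOIN categories b ON a.category_id = b.id

Result:
name     | category   
---------+------------
Stapler  | Outdoor    
Keyboard | NULL       
Laptop   | Electronics
Camera   | Electronics
Lamp     | NULL       


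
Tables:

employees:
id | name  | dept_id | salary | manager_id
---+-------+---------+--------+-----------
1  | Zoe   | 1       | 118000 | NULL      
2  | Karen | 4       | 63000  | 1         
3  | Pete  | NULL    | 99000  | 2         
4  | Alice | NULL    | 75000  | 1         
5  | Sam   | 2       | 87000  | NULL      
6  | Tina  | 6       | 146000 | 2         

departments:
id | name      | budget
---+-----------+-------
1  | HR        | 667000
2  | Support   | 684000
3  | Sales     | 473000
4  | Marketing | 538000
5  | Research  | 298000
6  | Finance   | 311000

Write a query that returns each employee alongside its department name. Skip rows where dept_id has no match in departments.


INNER JOIN keeps only employees rows whose dept_id matches an id in departments. Walk through each employee:
  - employee 1 (Zoe): dept_id=1 -> matches HR
  - employee 2 (Karen): dept_id=4 -> matches Marketing
  - employee 3 (Pete): dept_id=NULL, no match -> dropped
  - employee 4 (Alice): dept_id=NULL, no match -> dropped
  - employee 5 (Sam): dept_id=2 -> matches Support
  - employee 6 (Tina): dept_id=6 -> matches Finance
So 2 of 6 rows are dropped.

SQL:
SELECT a.name, b.name AS department
FROM employees a
INNER JOIN departments b ON a.dept_id = b.id

Result:
name  | department
------+-----------
Zoe   | HR        
Karen | Marketing 
Sam   | Support   
Tina  | Finance   


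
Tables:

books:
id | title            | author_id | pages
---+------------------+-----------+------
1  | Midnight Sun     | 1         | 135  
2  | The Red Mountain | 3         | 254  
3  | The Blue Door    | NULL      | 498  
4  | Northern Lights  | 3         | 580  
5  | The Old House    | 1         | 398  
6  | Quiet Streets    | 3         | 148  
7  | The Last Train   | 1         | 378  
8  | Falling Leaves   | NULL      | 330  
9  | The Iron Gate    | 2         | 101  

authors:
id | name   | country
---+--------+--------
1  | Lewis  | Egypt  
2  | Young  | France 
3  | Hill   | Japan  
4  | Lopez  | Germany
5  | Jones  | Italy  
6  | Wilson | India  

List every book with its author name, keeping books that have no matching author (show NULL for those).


LEFT JOIN keeps every row from books (the left table); where author_id has no match in authors, the author columns become NULL. Walk through each book:
  - book 1 (Midnight Sun): author_id=1 -> matches Lewis
  - book 2 (The Red Mountain): author_id=3 -> matches Hill
  - book 3 (The Blue Door): author_id=NULL, no match -> kept with NULL
  - book 4 (Northern Lights): author_id=3 -> matches Hill
  - book 5 (The Old House): author_id=1 -> matches Lewis
  - book 6 (Quiet Streets): author_id=3 -> matches Hill
  - book 7 (The Last Train): author_id=1 -> matches Lewis
  - book 8 (Falling Leaves): author_id=NULL, no match -> kept with NULL
  - book 9 (The Iron Gate): author_id=2 -> matches Young
All 9 rows appear; 2 have NULL author.

SQL:
SELECT a.title, b.name AS author
FROM books a
LEFT JOIN authors b ON a.author_id = b.id

Result:
title            | author
-----------------+-------
Midnight Sun     | Lewis 
The Red Mountain | Hill  
The Blue Door    | NULL  
Northern Lights  | Hill  
The Old House    | Lewis 
Quiet Streets    | Hill  
The Last Train   | Lewis 
Falling Leaves   | NULL  
The Iron Gate    | Young 


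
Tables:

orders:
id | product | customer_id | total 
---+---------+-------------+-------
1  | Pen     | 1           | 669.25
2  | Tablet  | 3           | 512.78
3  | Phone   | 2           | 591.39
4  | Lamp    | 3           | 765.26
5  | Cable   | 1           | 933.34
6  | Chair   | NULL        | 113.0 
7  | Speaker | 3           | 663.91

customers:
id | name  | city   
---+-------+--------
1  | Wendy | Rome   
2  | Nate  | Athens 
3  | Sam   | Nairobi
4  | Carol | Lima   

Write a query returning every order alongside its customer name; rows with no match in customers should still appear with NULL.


LEFT JOIN keeps every row from orders (the left table); where customer_id has no match in customers, the customer columns become NULL. Walk through each order:
  - order 1 (Pen): customer_id=1 -> matches Wendy
  - order 2 (Tablet): customer_id=3 -> matches Sam
  - order 3 (Phone): customer_id=2 -> matches Nate
  - order 4 (Lamp): customer_id=3 -> matches Sam
  - order 5 (Cable): customer_id=1 -> matches Wendy
  - order 6 (Chair): customer_id=NULL, no match -> kept with NULL
  - order 7 (Speaker): customer_id=3 -> matches Sam
All 7 rows appear; 1 has NULL customer.

SQL:
SELECT a.product, b.name AS customer
FROM orders a
LEFT JOIN customers b ON a.customer_id = b.id

Result:
product | customer
--------+---------
Pen     | Wendy   
Tablet  | Sam     
Phone   | Nate    
Lamp    | Sam     
Cable   | Wendy   
Chair   | NULL    
Speaker | Sam     


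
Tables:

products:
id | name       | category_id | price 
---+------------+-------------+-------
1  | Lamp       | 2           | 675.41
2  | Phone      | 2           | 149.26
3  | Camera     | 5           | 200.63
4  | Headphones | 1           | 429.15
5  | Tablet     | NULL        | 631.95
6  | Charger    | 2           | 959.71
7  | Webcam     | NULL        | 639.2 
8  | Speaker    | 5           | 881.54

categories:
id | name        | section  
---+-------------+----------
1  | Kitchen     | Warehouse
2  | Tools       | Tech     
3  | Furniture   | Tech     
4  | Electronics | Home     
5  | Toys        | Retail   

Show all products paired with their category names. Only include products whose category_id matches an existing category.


INNER JOIN keeps only products rows whose category_id matches an id in categories. Walk through each product:
  - product 1 (Lamp): category_id=2 -> matches Tools
  - product 2 (Phone): category_id=2 -> matches Tools
  - product 3 (Camera): category_id=5 -> matches Toys
  - product 4 (Headphones): category_id=1 -> matches Kitchen
  - product 5 (Tablet): category_id=NULL, no match -> dropped
  - product 6 (Charger): category_id=2 -> matches Tools
  - product 7 (Webcam): category_id=NULL, no match -> dropped
  - product 8 (Speaker): category_id=5 -> matches Toys
So 2 of 8 rows are dropped.

SQL:
SELECT a.name, b.name AS category
FROM products a
INNER JOIN categories b ON a.category_id = b.id

Result:
name       | category
-----------+---------
Lamp       | Tools   
Phone      | Tools   
Camera     | Toys    
Headphones | Kitchen 
Charger    | Tools   
Speaker    | Toys    


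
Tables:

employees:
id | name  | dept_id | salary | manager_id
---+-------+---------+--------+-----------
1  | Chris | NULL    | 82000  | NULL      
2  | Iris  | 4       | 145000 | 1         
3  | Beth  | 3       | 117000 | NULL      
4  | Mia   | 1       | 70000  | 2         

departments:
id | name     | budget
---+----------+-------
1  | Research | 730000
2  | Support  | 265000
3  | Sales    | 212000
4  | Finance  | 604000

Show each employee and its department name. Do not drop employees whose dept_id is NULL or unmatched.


LEFT JOIN keeps every row from employees (the left table); where dept_id has no match in departments, the department columns become NULL. Walk through each employee:
  - employee 1 (Chris): dept_id=NULL, no match -> kept with NULL
  - employee 2 (Iris): dept_id=4 -> matches Finance
  - employee 3 (Beth): dept_id=3 -> matches Sales
  - employee 4 (Mia): dept_id=1 -> matches Research
All 4 rows appear; 1 has NULL department.

SQL:
SELECT a.name, b.name AS department
FROM employees a
LEFT JOIN departments b ON a.dept_id = b.id

Result:
name  | department
------+-----------
Chris | NULL      
Iris  | Finance   
Beth  | Sales     
Mia   | Research  


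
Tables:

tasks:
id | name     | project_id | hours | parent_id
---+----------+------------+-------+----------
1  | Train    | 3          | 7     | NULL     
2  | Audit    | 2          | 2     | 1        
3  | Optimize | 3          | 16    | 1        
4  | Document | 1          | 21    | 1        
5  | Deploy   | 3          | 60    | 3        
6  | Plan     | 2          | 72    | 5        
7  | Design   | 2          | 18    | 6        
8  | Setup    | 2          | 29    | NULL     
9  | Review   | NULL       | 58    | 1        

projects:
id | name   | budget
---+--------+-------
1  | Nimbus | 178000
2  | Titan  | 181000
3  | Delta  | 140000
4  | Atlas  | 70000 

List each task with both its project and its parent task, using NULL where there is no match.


Two LEFT JOINs from the same base table tasks: one to projects via project_id, one to tasks itself via parent_id. Both are LEFT so every task is preserved.
Match against projects:
  - task 1 (Train): project_id=3 -> matches Delta
  - task 2 (Audit): project_id=2 -> matches Titan
  - task 3 (Optimize): project_id=3 -> matches Delta
  - task 4 (Document): project_id=1 -> matches Nimbus
  - task 5 (Deploy): project_id=3 -> matches Delta
  - task 6 (Plan): project_id=2 -> matches Titan
  - task 7 (Design): project_id=2 -> matches Titan
  - task 8 (Setup): project_id=2 -> matches Titan
  - task 9 (Review): project_id=NULL, no match -> kept with NULL
Match against tasks (self):
  - task 1 (Train): parent_id=NULL -> NULL
  - task 2 (Audit): parent_id=1 -> Train
  - task 3 (Optimize): parent_id=1 -> Train
  - task 4 (Document): parent_id=1 -> Train
  - task 5 (Deploy): parent_id=3 -> Optimize
  - task 6 (Plan): parent_id=5 -> Deploy
  - task 7 (Design): parent_id=6 -> Plan
  - task 8 (Setup): parent_id=NULL -> NULL
  - task 9 (Review): parent_id=1 -> Train

SQL:
SELECT a.name, b.name AS project, c.name AS parent
FROM tasks a
LEFT JOIN projects b ON a.project_id = b.id
LEFT JOIN tasks c ON a.parent_id = c.id

Result:
name     | project | parent  
---------+---------+---------
Train    | Delta   | NULL    
Audit    | Titan   | Train   
Optimize | Delta   | Train   
Document | Nimbus  | Train   
Deploy   | Delta   | Optimize
Plan     | Titan   | Deploy  
Design   | Titan   | Plan    
Setup    | Titan   | NULL    
Review   | NULL    | Train   


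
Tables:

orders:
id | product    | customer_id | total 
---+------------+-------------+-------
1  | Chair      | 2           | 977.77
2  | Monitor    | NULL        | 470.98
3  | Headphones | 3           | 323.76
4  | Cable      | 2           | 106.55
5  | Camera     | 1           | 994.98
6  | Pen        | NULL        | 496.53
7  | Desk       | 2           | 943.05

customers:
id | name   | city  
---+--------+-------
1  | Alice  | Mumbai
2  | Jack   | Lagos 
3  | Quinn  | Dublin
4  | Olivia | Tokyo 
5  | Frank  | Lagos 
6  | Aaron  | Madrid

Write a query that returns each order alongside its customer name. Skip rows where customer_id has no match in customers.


INNER JOIN keeps only orders rows whose customer_id matches an id in customers. Walk through each order:
  - order 1 (Chair): customer_id=2 -> matches Jack
  - order 2 (Monitor): customer_id=NULL, no match -> dropped
  - order 3 (Headphones): customer_id=3 -> matches Quinn
  - order 4 (Cable): customer_id=2 -> matches Jack
  - order 5 (Camera): customer_id=1 -> matches Alice
  - order 6 (Pen): customer_id=NULL, no match -> dropped
  - order 7 (Desk): customer_id=2 -> matches Jack
So 2 of 7 rows are dropped.

SQL:
SELECT a.product, b.name AS customer
FROM orders a
INNER JOIN customers b ON a.customer_id = b.id

Result:
product    | customer
-----------+---------
Chair      | Jack    
Headphones | Quinn   
Cable      | Jack    
Camera     | Alice   
Desk       | Jack    


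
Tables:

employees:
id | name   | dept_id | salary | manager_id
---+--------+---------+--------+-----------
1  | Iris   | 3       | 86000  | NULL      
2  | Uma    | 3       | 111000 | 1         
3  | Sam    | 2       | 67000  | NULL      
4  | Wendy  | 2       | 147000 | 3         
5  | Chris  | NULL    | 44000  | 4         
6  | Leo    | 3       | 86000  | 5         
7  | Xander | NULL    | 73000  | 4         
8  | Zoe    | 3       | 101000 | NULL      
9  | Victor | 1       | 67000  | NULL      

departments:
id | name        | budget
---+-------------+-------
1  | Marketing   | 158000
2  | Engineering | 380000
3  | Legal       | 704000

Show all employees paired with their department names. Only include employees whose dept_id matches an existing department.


INNER JOIN keeps only employees rows whose dept_id matches an id in departments. Walk through each employee:
  - employee 1 (Iris): dept_id=3 -> matches Legal
  - employee 2 (Uma): dept_id=3 -> matches Legal
  - employee 3 (Sam): dept_id=2 -> matches Engineering
  - employee 4 (Wendy): dept_id=2 -> matches Engineering
  - employee 5 (Chris): dept_id=NULL, no match -> dropped
  - employee 6 (Leo): dept_id=3 -> matches Legal
  - employee 7 (Xander): dept_id=NULL, no match -> dropped
  - employee 8 (Zoe): dept_id=3 -> matches Legal
  - employee 9 (Victor): dept_id=1 -> matches Marketing
So 2 of 9 rows are dropped.

SQL:
SELECT a.name, b.name AS department
FROM employees a
INNER JOIN departments b ON a.dept_id = b.id

Result:
name   | department 
-------+------------
Iris   | Legal      
Uma    | Legal      
Sam    | Engineering
Wendy  | Engineering
Leo    | Legal      
Zoe    | Legal      
Victor | Marketing  


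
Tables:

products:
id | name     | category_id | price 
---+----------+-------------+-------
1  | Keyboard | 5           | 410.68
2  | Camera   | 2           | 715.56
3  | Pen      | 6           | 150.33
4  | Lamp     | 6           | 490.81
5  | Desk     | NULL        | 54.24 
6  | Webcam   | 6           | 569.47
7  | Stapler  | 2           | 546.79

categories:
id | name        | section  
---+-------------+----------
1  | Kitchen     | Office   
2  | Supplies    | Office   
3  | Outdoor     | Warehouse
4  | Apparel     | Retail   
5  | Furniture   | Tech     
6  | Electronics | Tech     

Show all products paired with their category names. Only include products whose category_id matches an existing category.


INNER JOIN keeps only products rows whose category_id matches an id in categories. Walk through each product:
  - product 1 (Keyboard): category_id=5 -> matches Furniture
  - product 2 (Camera): category_id=2 -> matches Supplies
  - product 3 (Pen): category_id=6 -> matches Electronics
  - product 4 (Lamp): category_id=6 -> matches Electronics
  - product 5 (Desk): category_id=NULL, no match -> dropped
  - product 6 (Webcam): category_id=6 -> matches Electronics
  - product 7 (Stapler): category_id=2 -> matches Supplies
So 1 of 7 rows is dropped.

SQL:
SELECT a.name, b.name AS category
FROM products a
INNER JOIN categories b ON a.category_id = b.id

Result:
name     | category   
---------+------------
Keyboard | Furniture  
Camera   | Supplies   
Pen      | Electronics
Lamp     | Electronics
Webcam   | Electronics
Stapler  | Supplies   


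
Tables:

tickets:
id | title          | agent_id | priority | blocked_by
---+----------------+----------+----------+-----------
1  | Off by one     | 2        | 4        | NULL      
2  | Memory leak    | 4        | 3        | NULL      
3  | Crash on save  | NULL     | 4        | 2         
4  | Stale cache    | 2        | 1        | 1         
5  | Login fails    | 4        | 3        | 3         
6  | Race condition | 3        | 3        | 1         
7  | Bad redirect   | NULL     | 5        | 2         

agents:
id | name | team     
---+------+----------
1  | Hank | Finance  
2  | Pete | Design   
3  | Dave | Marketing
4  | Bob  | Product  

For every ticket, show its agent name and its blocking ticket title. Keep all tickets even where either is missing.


Two LEFT JOINs from the same base table tickets: one to agents via agent_id, one to tickets itself via blocked_by. Both are LEFT so every ticket is preserved.
Match against agents:
  - ticket 1 (Off by one): agent_id=2 -> matches Pete
  - ticket 2 (Memory leak): agent_id=4 -> matches Bob
  - ticket 3 (Crash on save): agent_id=NULL, no match -> kept with NULL
  - ticket 4 (Stale cache): agent_id=2 -> matches Pete
  - ticket 5 (Login fails): agent_id=4 -> matches Bob
  - ticket 6 (Race condition): agent_id=3 -> matches Dave
  - ticket 7 (Bad redirect): agent_id=NULL, no match -> kept with NULL
Match against tickets (self):
  - ticket 1 (Off by one): blocked_by=NULL -> NULL
  - ticket 2 (Memory leak): blocked_by=NULL -> NULL
  - ticket 3 (Crash on save): blocked_by=2 -> Memory leak
  - ticket 4 (Stale cache): blocked_by=1 -> Off by one
  - ticket 5 (Login fails): blocked_by=3 -> Crash on save
  - ticket 6 (Race condition): blocked_by=1 -> Off by one
  - ticket 7 (Bad redirect): blocked_by=2 -> Memory leak

SQL:
SELECT a.title, b.name AS agent, c.title AS blocked_by
FROM tickets a
LEFT JOIN agents b ON a.agent_id = b.id
LEFT JOIN tickets c ON a.blocked_by = c.id

Result:
title          | agent | blocked_by   
---------------+-------+--------------
Off by one     | Pete  | NULL         
Memory leak    | Bob   | NULL         
Crash on save  | NULL  | Memory leak  
Stale cache    | Pete  | Off by one   
Login fails    | Bob   | Crash on save
Race condition | Dave  | Off by one   
Bad redirect   | NULL  | Memory leak  


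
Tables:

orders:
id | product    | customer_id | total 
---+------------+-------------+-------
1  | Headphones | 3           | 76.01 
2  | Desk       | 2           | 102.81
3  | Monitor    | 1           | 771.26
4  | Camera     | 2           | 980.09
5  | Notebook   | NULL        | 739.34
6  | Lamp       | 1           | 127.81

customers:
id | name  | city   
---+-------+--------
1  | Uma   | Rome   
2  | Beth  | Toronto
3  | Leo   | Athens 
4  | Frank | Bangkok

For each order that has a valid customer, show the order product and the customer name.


INNER JOIN keeps only orders rows whose customer_id matches an id in customers. Walk through each order:
  - order 1 (Headphones): customer_id=3 -> matches Leo
  - order 2 (Desk): customer_id=2 -> matches Beth
  - order 3 (Monitor): customer_id=1 -> matches Uma
  - order 4 (Camera): customer_id=2 -> matches Beth
  - order 5 (Notebook): customer_id=NULL, no match -> dropped
  - order 6 (Lamp): customer_id=1 -> matches Uma
So 1 of 6 rows is dropped.

SQL:
SELECT a.product, b.name AS customer
FROM orders a
INNER JOIN customers b ON a.customer_id = b.id

Result:
product    | customer
-----------+---------
Headphones | Leo     
Desk       | Beth    
Monitor    | Uma     
Camera     | Beth    
Lamp       | Uma     


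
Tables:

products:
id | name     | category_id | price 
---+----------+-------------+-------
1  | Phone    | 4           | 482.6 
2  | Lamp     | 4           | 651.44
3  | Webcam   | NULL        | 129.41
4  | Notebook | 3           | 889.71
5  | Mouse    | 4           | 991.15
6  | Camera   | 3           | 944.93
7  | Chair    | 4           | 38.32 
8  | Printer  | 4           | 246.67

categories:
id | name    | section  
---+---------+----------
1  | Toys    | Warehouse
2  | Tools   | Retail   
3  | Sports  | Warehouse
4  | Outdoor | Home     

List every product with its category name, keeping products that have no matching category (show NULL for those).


LEFT JOIN keeps every row from products (the left table); where category_id has no match in categories, the category columns become NULL. Walk through each product:
  - product 1 (Phone): category_id=4 -> matches Outdoor
  - product 2 (Lamp): category_id=4 -> matches Outdoor
  - product 3 (Webcam): category_id=NULL, no match -> kept with NULL
  - product 4 (Notebook): category_id=3 -> matches Sports
  - product 5 (Mouse): category_id=4 -> matches Outdoor
  - product 6 (Camera): category_id=3 -> matches Sports
  - product 7 (Chair): category_id=4 -> matches Outdoor
  - product 8 (Printer): category_id=4 -> matches Outdoor
All 8 rows appear; 1 has NULL category.

SQL:
SELECT a.name, b.name AS category
FROM products a
LEFT JOIN categories b ON a.category_id = b.id

Result:
name     | category
---------+---------
Phone    | Outdoor 
Lamp     | Outdoor 
Webcam   | NULL    
Notebook | Sports  
Mouse    | Outdoor 
Camera   | Sports  
Chair    | Outdoor 
Printer  | Outdoor 


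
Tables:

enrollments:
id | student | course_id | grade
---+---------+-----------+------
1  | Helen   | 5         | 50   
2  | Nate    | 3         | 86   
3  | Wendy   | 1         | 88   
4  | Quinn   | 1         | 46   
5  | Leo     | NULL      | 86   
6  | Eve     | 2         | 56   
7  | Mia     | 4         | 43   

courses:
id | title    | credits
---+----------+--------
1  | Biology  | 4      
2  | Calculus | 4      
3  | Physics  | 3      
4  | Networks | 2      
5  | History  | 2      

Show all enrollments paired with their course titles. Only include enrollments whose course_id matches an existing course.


INNER JOIN keeps only enrollments rows whose course_id matches an id in courses. Walk through each enrollment:
  - enrollment 1 (Helen): course_id=5 -> matches History
  - enrollment 2 (Nate): course_id=3 -> matches Physics
  - enrollment 3 (Wendy): course_id=1 -> matches Biology
  - enrollment 4 (Quinn): course_id=1 -> matches Biology
  - enrollment 5 (Leo): course_id=NULL, no match -> dropped
  - enrollment 6 (Eve): course_id=2 -> matches Calculus
  - enrollment 7 (Mia): course_id=4 -> matches Networks
So 1 of 7 rows is dropped.

SQL:
SELECT a.student, b.title AS course
FROM enrollments a
INNER JOIN courses b ON a.course_id = b.id

Result:
student | course  
--------+---------
Helen   | History 
Nate    | Physics 
Wendy   | Biology 
Quinn   | Biology 
Eve     | Calculus
Mia     | Networks


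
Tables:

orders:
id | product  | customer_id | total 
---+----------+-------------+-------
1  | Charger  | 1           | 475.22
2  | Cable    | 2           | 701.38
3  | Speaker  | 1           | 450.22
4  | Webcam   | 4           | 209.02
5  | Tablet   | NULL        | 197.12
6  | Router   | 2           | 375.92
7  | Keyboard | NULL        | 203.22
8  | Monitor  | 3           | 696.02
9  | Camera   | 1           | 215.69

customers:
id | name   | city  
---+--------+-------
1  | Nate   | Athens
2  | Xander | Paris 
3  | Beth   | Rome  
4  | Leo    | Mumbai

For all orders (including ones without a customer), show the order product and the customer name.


LEFT JOIN keeps every row from orders (the left table); where customer_id has no match in customers, the customer columns become NULL. Walk through each order:
  - order 1 (Charger): customer_id=1 -> matches Nate
  - order 2 (Cable): customer_id=2 -> matches Xander
  - order 3 (Speaker): customer_id=1 -> matches Nate
  - order 4 (Webcam): customer_id=4 -> matches Leo
  - order 5 (Tablet): customer_id=NULL, no match -> kept with NULL
  - order 6 (Router): customer_id=2 -> matches Xander
  - order 7 (Keyboard): customer_id=NULL, no match -> kept with NULL
  - order 8 (Monitor): customer_id=3 -> matches Beth
  - order 9 (Camera): customer_id=1 -> matches Nate
All 9 rows appear; 2 have NULL customer.

SQL:
SELECT a.product, b.name AS customer
FROM orders a
LEFT JOIN customers b ON a.customer_id = b.id

Result:
product  | customer
---------+---------
Charger  | Nate    
Cable    | Xander  
Speaker  | Nate    
Webcam   | Leo     
Tablet   | NULL    
Router   | Xander  
Keyboard | NULL    
Monitor  | Beth    
Camera   | Nate    
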